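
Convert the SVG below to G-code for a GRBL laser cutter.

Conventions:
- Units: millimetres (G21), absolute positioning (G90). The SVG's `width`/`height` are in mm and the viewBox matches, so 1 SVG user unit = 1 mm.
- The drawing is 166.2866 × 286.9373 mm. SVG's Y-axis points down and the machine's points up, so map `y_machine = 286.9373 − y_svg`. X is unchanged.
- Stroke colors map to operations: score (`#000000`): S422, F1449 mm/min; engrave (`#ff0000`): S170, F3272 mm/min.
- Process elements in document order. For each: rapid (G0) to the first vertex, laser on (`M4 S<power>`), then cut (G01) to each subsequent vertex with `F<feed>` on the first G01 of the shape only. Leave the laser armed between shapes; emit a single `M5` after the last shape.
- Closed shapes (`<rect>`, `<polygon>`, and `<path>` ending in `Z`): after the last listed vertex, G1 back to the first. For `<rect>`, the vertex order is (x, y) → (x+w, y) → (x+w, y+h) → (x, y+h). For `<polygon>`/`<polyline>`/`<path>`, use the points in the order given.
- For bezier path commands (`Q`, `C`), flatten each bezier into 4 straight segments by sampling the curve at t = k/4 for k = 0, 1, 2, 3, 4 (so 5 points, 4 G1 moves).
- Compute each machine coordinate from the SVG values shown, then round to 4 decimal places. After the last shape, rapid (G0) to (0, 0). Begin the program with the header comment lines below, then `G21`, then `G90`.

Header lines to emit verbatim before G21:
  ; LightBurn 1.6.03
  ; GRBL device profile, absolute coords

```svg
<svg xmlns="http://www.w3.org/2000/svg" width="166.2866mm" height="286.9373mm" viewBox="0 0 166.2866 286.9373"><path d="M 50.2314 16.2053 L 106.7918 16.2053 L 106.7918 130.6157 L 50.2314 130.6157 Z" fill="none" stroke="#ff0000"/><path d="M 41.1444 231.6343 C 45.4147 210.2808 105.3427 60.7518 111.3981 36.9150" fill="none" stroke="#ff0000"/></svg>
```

; LightBurn 1.6.03
; GRBL device profile, absolute coords
G21
G90
G0 X50.2314 Y270.7320
M4 S170
G01 X106.7918 Y270.7320 F3272
G01 X106.7918 Y156.3216
G01 X50.2314 Y156.3216
G01 X50.2314 Y270.7320
G0 X41.1444 Y55.3030
M4 S170
G01 X53.0715 Y91.3843 F3272
G01 X75.6018 Y151.7314
G01 X98.4668 Y212.5441
G01 X111.3981 Y250.0223
M5
G0 X0.0000 Y0.0000

viewBox `0 0 166.2866 286.9373` with mm width/height → 1 unit = 1 mm. Flip: y_m = 286.9373 − y_svg.

**Shape 1** — `<path>` rectangle, stroke `#ff0000` → engrave (S170, F3272). Machine vertices: (50.2314,270.7320) → (106.7918,270.7320) → (106.7918,156.3216) → (50.2314,156.3216) → (50.2314,270.7320). Closed: final G1 returns to the first vertex.

**Shape 2** — `<path>` cubic bezier, stroke `#ff0000` → engrave (S170, F3272). Control points (SVG): P0=(41.1444,231.6343), P1=(45.4147,210.2808), P2=(105.3427,60.7518), P3=(111.3981,36.9150); sampled at t=k/4. Machine vertices: (41.1444,55.3030) → (53.0715,91.3843) → (75.6018,151.7314) → (98.4668,212.5441) → (111.3981,250.0223). Open path.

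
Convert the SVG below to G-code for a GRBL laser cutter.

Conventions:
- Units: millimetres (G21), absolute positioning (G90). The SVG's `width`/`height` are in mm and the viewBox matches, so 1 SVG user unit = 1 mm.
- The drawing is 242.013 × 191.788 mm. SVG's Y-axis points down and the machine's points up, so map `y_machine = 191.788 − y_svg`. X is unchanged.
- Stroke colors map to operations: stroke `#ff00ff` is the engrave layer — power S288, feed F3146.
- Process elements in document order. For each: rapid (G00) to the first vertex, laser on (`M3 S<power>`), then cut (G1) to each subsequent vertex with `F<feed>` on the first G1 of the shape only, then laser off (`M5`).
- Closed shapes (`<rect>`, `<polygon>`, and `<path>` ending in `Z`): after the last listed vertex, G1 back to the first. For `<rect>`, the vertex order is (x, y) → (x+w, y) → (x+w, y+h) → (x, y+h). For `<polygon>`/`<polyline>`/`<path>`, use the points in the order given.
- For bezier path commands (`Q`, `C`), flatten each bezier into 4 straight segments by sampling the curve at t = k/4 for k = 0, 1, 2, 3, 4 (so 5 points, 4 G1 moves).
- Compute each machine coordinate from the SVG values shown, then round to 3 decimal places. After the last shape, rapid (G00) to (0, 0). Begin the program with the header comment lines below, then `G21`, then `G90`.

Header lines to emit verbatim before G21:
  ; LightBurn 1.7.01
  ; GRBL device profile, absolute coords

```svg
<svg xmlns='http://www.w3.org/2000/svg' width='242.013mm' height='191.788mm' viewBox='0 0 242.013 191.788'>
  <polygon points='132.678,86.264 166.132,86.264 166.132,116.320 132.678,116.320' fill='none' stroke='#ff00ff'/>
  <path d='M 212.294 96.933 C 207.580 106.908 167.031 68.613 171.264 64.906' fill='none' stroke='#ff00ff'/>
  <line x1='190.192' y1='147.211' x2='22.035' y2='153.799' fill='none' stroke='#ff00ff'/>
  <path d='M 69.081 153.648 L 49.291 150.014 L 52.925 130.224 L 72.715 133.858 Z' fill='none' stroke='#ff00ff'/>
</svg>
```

; LightBurn 1.7.01
; GRBL device profile, absolute coords
G21
G90
G00 X132.678 Y105.524
M3 S288
G1 X166.132 Y105.524 F3146
G1 X166.132 Y75.468
G1 X132.678 Y75.468
G1 X132.678 Y105.524
M5
G00 X212.294 Y94.855
M3 S288
G1 X203.299 Y95.130 F3146
G1 X188.424 Y105.738
G1 X175.226 Y118.911
G1 X171.264 Y126.882
M5
G00 X190.192 Y44.577
M3 S288
G1 X22.035 Y37.989 F3146
M5
G00 X69.081 Y38.140
M3 S288
G1 X49.291 Y41.774 F3146
G1 X52.925 Y61.564
G1 X72.715 Y57.930
G1 X69.081 Y38.140
M5
G00 X0.000 Y0.000

viewBox `0 0 242.013 191.788` with mm width/height → 1 unit = 1 mm. Flip: y_m = 191.788 − y_svg.

**Shape 1** — `<polygon>` rectangle, stroke `#ff00ff` → engrave (S288, F3146). Machine vertices: (132.678,105.524) → (166.132,105.524) → (166.132,75.468) → (132.678,75.468) → (132.678,105.524). Closed: final G1 returns to the first vertex.

**Shape 2** — `<path>` cubic bezier, stroke `#ff00ff` → engrave (S288, F3146). Control points (SVG): P0=(212.294,96.933), P1=(207.580,106.908), P2=(167.031,68.613), P3=(171.264,64.906); sampled at t=k/4. Machine vertices: (212.294,94.855) → (203.299,95.130) → (188.424,105.738) → (175.226,118.911) → (171.264,126.882). Open path.

**Shape 3** — `<line>` line segment, stroke `#ff00ff` → engrave (S288, F3146). Machine vertices: (190.192,44.577) → (22.035,37.989). Open path.

**Shape 4** — `<path>` regular polygon, stroke `#ff00ff` → engrave (S288, F3146). Machine vertices: (69.081,38.140) → (49.291,41.774) → (52.925,61.564) → (72.715,57.930) → (69.081,38.140). Closed: final G1 returns to the first vertex.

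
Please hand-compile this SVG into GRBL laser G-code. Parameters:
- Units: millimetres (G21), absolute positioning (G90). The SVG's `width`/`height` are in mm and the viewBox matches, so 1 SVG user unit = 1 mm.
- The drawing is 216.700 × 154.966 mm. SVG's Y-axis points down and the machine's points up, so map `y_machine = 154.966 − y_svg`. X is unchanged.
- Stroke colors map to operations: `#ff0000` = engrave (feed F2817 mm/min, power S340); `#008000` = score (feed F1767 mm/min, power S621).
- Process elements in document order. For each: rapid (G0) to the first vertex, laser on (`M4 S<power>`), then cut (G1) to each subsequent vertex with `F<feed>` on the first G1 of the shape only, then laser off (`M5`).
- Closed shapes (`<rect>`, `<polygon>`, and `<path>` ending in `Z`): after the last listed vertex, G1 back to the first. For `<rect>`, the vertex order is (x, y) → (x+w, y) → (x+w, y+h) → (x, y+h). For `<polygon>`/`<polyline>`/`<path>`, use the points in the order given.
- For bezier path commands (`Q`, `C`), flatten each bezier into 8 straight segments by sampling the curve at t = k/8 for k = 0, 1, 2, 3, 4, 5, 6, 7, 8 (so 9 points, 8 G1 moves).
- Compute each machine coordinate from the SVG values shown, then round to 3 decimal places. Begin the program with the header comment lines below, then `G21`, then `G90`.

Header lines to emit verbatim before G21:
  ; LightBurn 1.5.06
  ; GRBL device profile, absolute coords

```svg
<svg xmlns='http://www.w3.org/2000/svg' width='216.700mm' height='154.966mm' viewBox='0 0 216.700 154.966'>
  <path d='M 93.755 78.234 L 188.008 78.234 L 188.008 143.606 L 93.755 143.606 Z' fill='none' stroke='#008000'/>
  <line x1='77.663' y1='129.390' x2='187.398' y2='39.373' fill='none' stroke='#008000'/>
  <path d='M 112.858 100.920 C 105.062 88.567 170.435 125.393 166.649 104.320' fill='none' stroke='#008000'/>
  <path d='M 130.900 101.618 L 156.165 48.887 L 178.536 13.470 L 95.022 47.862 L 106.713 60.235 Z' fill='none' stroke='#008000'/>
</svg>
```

viewBox `0 0 216.700 154.966` with mm width/height → 1 unit = 1 mm. Flip: y_m = 154.966 − y_svg.

**Shape 1** — `<path>` rectangle, stroke `#008000` → score (S621, F1767). Machine vertices: (93.755,76.732) → (188.008,76.732) → (188.008,11.360) → (93.755,11.360) → (93.755,76.732). Closed: final G1 returns to the first vertex.

**Shape 2** — `<line>` line segment, stroke `#008000` → score (S621, F1767). Machine vertices: (77.663,25.576) → (187.398,115.593). Open path.

**Shape 3** — `<path>` cubic bezier, stroke `#008000` → score (S621, F1767). Control points (SVG): P0=(112.858,100.920), P1=(105.062,88.567), P2=(170.435,125.393), P3=(166.649,104.320); sampled at t=k/8. Machine vertices: (112.858,54.046) → (113.086,56.582) → (118.506,55.763) → (127.450,52.842) → (138.250,49.076) → (149.237,45.718) → (158.745,44.024) → (165.105,45.249) → (166.649,50.646). Open path.

**Shape 4** — `<path>` closed polygon, stroke `#008000` → score (S621, F1767). Machine vertices: (130.900,53.348) → (156.165,106.079) → (178.536,141.496) → (95.022,107.104) → (106.713,94.731) → (130.900,53.348). Closed: final G1 returns to the first vertex.

; LightBurn 1.5.06
; GRBL device profile, absolute coords
G21
G90
G0 X93.755 Y76.732
M4 S621
G1 X188.008 Y76.732 F1767
G1 X188.008 Y11.360
G1 X93.755 Y11.360
G1 X93.755 Y76.732
M5
G0 X77.663 Y25.576
M4 S621
G1 X187.398 Y115.593 F1767
M5
G0 X112.858 Y54.046
M4 S621
G1 X113.086 Y56.582 F1767
G1 X118.506 Y55.763
G1 X127.450 Y52.842
G1 X138.250 Y49.076
G1 X149.237 Y45.718
G1 X158.745 Y44.024
G1 X165.105 Y45.249
G1 X166.649 Y50.646
M5
G0 X130.900 Y53.348
M4 S621
G1 X156.165 Y106.079 F1767
G1 X178.536 Y141.496
G1 X95.022 Y107.104
G1 X106.713 Y94.731
G1 X130.900 Y53.348
M5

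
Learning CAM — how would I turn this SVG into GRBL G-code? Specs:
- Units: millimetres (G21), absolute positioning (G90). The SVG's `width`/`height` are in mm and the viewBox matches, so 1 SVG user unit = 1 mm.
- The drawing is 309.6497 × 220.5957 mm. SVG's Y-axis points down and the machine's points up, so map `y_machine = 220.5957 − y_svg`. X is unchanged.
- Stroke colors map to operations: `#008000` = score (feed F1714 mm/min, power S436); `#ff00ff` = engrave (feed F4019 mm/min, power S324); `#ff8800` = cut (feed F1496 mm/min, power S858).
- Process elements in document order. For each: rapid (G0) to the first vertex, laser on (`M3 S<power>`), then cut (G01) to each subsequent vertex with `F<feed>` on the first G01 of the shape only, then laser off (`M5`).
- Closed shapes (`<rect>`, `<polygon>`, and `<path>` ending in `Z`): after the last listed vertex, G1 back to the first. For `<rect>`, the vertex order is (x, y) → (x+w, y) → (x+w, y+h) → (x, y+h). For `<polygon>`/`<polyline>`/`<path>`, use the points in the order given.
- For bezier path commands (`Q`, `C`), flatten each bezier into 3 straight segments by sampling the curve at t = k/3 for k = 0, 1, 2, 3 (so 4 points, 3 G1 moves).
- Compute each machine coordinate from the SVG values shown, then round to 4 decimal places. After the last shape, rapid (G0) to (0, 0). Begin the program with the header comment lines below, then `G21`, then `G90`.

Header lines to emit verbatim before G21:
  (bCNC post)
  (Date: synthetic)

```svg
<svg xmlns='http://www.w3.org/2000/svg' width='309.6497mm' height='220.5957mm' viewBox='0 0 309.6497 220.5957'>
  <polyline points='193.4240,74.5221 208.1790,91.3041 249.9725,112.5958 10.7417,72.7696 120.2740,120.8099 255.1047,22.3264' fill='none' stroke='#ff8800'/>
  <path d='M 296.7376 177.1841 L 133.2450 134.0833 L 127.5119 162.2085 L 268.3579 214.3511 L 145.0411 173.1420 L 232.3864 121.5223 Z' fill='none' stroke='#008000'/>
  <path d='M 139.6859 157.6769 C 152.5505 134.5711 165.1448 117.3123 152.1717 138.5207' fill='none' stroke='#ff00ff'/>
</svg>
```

viewBox `0 0 309.6497 220.5957` with mm width/height → 1 unit = 1 mm. Flip: y_m = 220.5957 − y_svg.

**Shape 1** — `<polyline>` open polyline, stroke `#ff8800` → cut (S858, F1496). Machine vertices: (193.4240,146.0736) → (208.1790,129.2916) → (249.9725,107.9999) → (10.7417,147.8261) → (120.2740,99.7858) → (255.1047,198.2693). Open path.

**Shape 2** — `<path>` closed polygon, stroke `#008000` → score (S436, F1714). Machine vertices: (296.7376,43.4116) → (133.2450,86.5124) → (127.5119,58.3872) → (268.3579,6.2446) → (145.0411,47.4537) → (232.3864,99.0734) → (296.7376,43.4116). Closed: final G1 returns to the first vertex.

**Shape 3** — `<path>` cubic bezier, stroke `#ff00ff` → engrave (S324, F4019). Control points (SVG): P0=(139.6859,157.6769), P1=(152.5505,134.5711), P2=(165.1448,117.3123), P3=(152.1717,138.5207); sampled at t=k/3. Machine vertices: (139.6859,62.9188) → (151.5235,82.8674) → (157.5593,91.6692) → (152.1717,82.0750). Open path.

(bCNC post)
(Date: synthetic)
G21
G90
G0 X193.4240 Y146.0736
M3 S858
G01 X208.1790 Y129.2916 F1496
G01 X249.9725 Y107.9999
G01 X10.7417 Y147.8261
G01 X120.2740 Y99.7858
G01 X255.1047 Y198.2693
M5
G0 X296.7376 Y43.4116
M3 S436
G01 X133.2450 Y86.5124 F1714
G01 X127.5119 Y58.3872
G01 X268.3579 Y6.2446
G01 X145.0411 Y47.4537
G01 X232.3864 Y99.0734
G01 X296.7376 Y43.4116
M5
G0 X139.6859 Y62.9188
M3 S324
G01 X151.5235 Y82.8674 F4019
G01 X157.5593 Y91.6692
G01 X152.1717 Y82.0750
M5
G0 X0.0000 Y0.0000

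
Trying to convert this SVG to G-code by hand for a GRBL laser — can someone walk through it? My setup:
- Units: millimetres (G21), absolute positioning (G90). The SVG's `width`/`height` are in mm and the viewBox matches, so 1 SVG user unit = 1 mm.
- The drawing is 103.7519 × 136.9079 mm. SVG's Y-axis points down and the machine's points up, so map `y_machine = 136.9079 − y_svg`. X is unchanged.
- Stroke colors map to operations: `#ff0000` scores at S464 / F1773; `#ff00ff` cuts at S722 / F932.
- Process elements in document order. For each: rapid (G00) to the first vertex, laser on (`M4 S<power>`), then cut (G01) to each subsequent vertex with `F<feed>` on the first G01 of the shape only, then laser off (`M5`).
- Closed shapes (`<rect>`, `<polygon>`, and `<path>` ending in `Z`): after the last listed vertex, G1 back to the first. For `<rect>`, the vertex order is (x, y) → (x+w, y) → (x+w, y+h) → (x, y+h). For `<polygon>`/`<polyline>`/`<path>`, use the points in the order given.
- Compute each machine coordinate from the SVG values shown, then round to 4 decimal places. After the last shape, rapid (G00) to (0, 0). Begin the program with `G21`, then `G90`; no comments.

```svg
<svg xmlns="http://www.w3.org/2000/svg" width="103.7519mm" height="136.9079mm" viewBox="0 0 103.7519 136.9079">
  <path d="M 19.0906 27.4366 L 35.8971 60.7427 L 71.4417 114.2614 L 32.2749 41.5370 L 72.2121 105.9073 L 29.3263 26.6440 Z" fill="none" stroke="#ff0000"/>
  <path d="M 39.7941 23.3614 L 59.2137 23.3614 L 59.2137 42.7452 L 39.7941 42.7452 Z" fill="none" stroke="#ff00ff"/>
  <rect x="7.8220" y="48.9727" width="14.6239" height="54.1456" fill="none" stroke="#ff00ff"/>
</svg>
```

G21
G90
G00 X19.0906 Y109.4713
M4 S464
G01 X35.8971 Y76.1652 F1773
G01 X71.4417 Y22.6465
G01 X32.2749 Y95.3709
G01 X72.2121 Y31.0006
G01 X29.3263 Y110.2639
G01 X19.0906 Y109.4713
M5
G00 X39.7941 Y113.5465
M4 S722
G01 X59.2137 Y113.5465 F932
G01 X59.2137 Y94.1627
G01 X39.7941 Y94.1627
G01 X39.7941 Y113.5465
M5
G00 X7.8220 Y87.9352
M4 S722
G01 X22.4459 Y87.9352 F932
G01 X22.4459 Y33.7896
G01 X7.8220 Y33.7896
G01 X7.8220 Y87.9352
M5
G00 X0.0000 Y0.0000

Since the viewBox matches the mm dimensions, user units are millimetres directly. The only transform is the Y-flip y_m = 136.9079 − y_svg.

Shape 1 is a closed polygon drawn with `<path>`. Its stroke #ff0000 means score at S464, F1773. After flipping Y the toolpath is (19.0906,109.4713) → (35.8971,76.1652) → (71.4417,22.6465) → (32.2749,95.3709) → (72.2121,31.0006) → (29.3263,110.2639) → (19.0906,109.4713), returning to the start.

Shape 2 is a rectangle drawn with `<path>`. Its stroke #ff00ff means cut at S722, F932. After flipping Y the toolpath is (39.7941,113.5465) → (59.2137,113.5465) → (59.2137,94.1627) → (39.7941,94.1627) → (39.7941,113.5465), returning to the start.

Shape 3 is a rectangle drawn with `<rect>`. Its stroke #ff00ff means cut at S722, F932. After flipping Y the toolpath is (7.8220,87.9352) → (22.4459,87.9352) → (22.4459,33.7896) → (7.8220,33.7896) → (7.8220,87.9352), returning to the start.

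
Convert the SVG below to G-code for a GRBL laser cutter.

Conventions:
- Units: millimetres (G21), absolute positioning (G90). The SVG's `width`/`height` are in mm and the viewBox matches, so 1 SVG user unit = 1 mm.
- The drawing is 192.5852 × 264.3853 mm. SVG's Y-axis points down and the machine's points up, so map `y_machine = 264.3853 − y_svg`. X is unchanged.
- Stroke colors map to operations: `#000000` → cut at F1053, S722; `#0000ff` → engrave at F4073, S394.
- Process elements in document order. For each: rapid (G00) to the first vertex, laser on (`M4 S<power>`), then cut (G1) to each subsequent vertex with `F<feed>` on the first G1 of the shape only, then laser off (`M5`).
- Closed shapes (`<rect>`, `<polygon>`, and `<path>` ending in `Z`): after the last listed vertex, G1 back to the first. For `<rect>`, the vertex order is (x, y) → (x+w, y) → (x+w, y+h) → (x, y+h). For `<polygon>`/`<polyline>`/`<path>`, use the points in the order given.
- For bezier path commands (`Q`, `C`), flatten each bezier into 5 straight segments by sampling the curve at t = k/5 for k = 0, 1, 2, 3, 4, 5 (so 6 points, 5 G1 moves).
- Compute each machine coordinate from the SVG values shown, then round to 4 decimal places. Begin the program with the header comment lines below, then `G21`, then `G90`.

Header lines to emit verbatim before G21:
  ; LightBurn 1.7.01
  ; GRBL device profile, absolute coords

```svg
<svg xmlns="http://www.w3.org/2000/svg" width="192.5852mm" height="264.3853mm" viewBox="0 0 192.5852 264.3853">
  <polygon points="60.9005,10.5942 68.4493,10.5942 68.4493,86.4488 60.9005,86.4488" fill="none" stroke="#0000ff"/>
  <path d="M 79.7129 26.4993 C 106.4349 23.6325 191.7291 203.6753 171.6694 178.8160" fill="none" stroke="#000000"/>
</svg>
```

; LightBurn 1.7.01
; GRBL device profile, absolute coords
G21
G90
G00 X60.9005 Y253.7911
M4 S394
G1 X68.4493 Y253.7911 F4073
G1 X68.4493 Y177.9365
G1 X60.9005 Y177.9365
G1 X60.9005 Y253.7911
M5
G00 X79.7129 Y237.8860
M4 S722
G1 X101.4634 Y220.7594 F1053
G1 X129.4027 Y178.3495
G1 X155.6624 Y129.2712
G1 X172.3742 Y92.1395
G1 X171.6694 Y85.5693
M5

1 u = 1 mm; y_m = 264.3853 − y.

[1] `<polygon>` rectangle, #0000ff→engrave S394 F4073: (60.9005,253.7911) → (68.4493,253.7911) → (68.4493,177.9365) → (60.9005,177.9365) → (60.9005,253.7911) (closed)

[2] `<path>` cubic bezier, #000000→cut S722 F1053: (79.7129,237.8860) → (101.4634,220.7594) → (129.4027,178.3495) → (155.6624,129.2712) → (172.3742,92.1395) → (171.6694,85.5693)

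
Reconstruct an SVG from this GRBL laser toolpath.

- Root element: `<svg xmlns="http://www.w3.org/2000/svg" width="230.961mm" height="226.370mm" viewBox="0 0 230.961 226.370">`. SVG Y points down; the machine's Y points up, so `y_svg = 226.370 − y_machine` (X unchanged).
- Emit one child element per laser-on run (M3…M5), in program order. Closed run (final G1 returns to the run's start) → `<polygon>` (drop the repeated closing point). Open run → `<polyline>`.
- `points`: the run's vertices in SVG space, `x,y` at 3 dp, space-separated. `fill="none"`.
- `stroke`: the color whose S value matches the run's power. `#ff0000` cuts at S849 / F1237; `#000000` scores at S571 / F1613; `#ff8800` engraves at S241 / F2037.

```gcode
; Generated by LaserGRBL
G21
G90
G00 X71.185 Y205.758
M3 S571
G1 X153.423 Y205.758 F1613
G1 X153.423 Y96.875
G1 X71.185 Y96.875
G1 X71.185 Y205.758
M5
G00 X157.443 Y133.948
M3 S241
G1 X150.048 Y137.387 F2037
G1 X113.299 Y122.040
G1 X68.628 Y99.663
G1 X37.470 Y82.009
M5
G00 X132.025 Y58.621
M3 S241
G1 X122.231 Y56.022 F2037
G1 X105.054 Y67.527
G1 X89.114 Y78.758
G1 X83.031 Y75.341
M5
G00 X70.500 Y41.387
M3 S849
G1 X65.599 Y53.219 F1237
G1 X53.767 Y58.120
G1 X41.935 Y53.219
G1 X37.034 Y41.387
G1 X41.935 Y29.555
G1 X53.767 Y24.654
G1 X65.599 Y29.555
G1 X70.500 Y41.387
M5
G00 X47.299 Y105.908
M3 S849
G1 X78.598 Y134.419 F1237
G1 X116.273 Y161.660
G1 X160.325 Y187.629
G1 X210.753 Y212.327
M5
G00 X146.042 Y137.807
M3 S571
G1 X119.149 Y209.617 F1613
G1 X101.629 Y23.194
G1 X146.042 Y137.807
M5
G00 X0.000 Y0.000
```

<svg xmlns="http://www.w3.org/2000/svg" width="230.961mm" height="226.370mm" viewBox="0 0 230.961 226.370">
  <polygon points="71.185,20.612 153.423,20.612 153.423,129.495 71.185,129.495" fill="none" stroke="#000000"/>
  <polyline points="157.443,92.422 150.048,88.983 113.299,104.330 68.628,126.707 37.470,144.361" fill="none" stroke="#ff8800"/>
  <polyline points="132.025,167.749 122.231,170.348 105.054,158.843 89.114,147.612 83.031,151.029" fill="none" stroke="#ff8800"/>
  <polygon points="70.500,184.983 65.599,173.151 53.767,168.250 41.935,173.151 37.034,184.983 41.935,196.815 53.767,201.716 65.599,196.815" fill="none" stroke="#ff0000"/>
  <polyline points="47.299,120.462 78.598,91.951 116.273,64.710 160.325,38.741 210.753,14.043" fill="none" stroke="#ff0000"/>
  <polygon points="146.042,88.563 119.149,16.753 101.629,203.176" fill="none" stroke="#000000"/>
</svg>

Each laser-on run becomes one SVG element. Flip Y back into SVG space with y_svg = 226.370 − y_machine.

Run 1: the run's S571 means `#000000` (score). The run returns to its start, so emit a `<polygon>` with points (Y-flipped): 71.185,20.612 153.423,20.612 153.423,129.495 71.185,129.495.

Run 2: the run's S241 means `#ff8800` (engrave). The run is open, so emit a `<polyline>` with points (Y-flipped): 157.443,92.422 150.048,88.983 113.299,104.330 68.628,126.707 37.470,144.361.

Run 3: S241 ⇒ engrave layer `#ff8800`. The run is open, so emit a `<polyline>` with points (Y-flipped): 132.025,167.749 122.231,170.348 105.054,158.843 89.114,147.612 83.031,151.029.

Run 4: the run's S849 means `#ff0000` (cut). The run returns to its start, so emit a `<polygon>` with points (Y-flipped): 70.500,184.983 65.599,173.151 53.767,168.250 41.935,173.151 37.034,184.983 41.935,196.815 53.767,201.716 65.599,196.815.

Run 5: S849 ⇒ cut layer `#ff0000`. The run is open, so emit a `<polyline>` with points (Y-flipped): 47.299,120.462 78.598,91.951 116.273,64.710 160.325,38.741 210.753,14.043.

Run 6: power S571 maps to stroke `#000000` (score). The run returns to its start, so emit a `<polygon>` with points (Y-flipped): 146.042,88.563 119.149,16.753 101.629,203.176.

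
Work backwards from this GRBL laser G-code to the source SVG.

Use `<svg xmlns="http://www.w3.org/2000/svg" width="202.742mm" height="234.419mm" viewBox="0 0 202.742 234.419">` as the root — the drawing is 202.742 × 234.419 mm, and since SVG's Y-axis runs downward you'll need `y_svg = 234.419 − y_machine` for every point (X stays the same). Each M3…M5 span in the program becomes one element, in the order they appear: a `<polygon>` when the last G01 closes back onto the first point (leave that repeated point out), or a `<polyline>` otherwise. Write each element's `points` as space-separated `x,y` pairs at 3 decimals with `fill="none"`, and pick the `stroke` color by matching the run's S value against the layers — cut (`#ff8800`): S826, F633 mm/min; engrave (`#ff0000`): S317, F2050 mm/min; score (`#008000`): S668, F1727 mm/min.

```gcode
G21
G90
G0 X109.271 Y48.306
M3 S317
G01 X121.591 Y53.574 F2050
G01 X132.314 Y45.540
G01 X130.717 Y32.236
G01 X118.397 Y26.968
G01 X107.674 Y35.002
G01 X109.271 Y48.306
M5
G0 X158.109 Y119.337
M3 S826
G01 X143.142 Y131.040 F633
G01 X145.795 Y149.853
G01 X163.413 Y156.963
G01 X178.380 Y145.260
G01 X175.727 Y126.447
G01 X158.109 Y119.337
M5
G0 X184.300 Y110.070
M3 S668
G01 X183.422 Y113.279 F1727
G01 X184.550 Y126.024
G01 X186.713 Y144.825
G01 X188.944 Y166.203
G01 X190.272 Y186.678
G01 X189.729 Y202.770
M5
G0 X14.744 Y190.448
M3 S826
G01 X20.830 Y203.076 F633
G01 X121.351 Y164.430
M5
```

y_svg = 234.419 − y_m.

[1] S317→`#ff0000` (engrave); closed run; points: 109.271,186.113 121.591,180.845 132.314,188.879 130.717,202.183 118.397,207.451 107.674,199.417

[2] S826→`#ff8800` (cut); closed run; points: 158.109,115.082 143.142,103.379 145.795,84.566 163.413,77.456 178.380,89.159 175.727,107.972

[3] S668→`#008000` (score); open run; points: 184.300,124.349 183.422,121.140 184.550,108.395 186.713,89.594 188.944,68.216 190.272,47.741 189.729,31.649

[4] S826→`#ff8800` (cut); open run; points: 14.744,43.971 20.830,31.343 121.351,69.989

<svg xmlns="http://www.w3.org/2000/svg" width="202.742mm" height="234.419mm" viewBox="0 0 202.742 234.419">
  <polygon points="109.271,186.113 121.591,180.845 132.314,188.879 130.717,202.183 118.397,207.451 107.674,199.417" fill="none" stroke="#ff0000"/>
  <polygon points="158.109,115.082 143.142,103.379 145.795,84.566 163.413,77.456 178.380,89.159 175.727,107.972" fill="none" stroke="#ff8800"/>
  <polyline points="184.300,124.349 183.422,121.140 184.550,108.395 186.713,89.594 188.944,68.216 190.272,47.741 189.729,31.649" fill="none" stroke="#008000"/>
  <polyline points="14.744,43.971 20.830,31.343 121.351,69.989" fill="none" stroke="#ff8800"/>
</svg>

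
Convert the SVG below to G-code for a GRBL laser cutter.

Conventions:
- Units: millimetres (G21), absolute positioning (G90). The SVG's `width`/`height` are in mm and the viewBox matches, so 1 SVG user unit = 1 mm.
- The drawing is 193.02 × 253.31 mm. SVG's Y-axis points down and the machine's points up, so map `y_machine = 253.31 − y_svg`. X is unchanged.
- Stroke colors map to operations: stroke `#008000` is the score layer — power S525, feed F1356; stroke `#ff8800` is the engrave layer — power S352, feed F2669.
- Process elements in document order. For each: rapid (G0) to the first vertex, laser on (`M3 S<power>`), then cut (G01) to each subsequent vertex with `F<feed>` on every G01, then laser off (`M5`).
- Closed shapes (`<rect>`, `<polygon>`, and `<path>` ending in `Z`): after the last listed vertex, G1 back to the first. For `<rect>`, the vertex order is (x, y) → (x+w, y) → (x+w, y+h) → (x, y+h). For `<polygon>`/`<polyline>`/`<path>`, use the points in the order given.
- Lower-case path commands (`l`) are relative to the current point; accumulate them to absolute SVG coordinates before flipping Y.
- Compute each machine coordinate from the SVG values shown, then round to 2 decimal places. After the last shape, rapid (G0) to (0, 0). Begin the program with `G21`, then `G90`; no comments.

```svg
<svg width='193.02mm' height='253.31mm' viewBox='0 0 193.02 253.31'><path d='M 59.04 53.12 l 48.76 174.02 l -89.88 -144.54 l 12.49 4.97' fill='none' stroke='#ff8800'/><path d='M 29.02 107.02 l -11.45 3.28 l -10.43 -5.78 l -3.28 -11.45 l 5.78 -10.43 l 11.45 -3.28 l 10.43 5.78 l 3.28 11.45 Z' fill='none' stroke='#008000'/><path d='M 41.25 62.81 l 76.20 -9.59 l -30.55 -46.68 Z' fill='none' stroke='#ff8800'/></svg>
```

G21
G90
G0 X59.04 Y200.19
M3 S352
G01 X107.80 Y26.17 F2669
G01 X17.92 Y170.71 F2669
G01 X30.41 Y165.74 F2669
M5
G0 X29.02 Y146.29
M3 S525
G01 X17.57 Y143.01 F1356
G01 X7.14 Y148.79 F1356
G01 X3.86 Y160.24 F1356
G01 X9.64 Y170.67 F1356
G01 X21.09 Y173.95 F1356
G01 X31.52 Y168.17 F1356
G01 X34.80 Y156.72 F1356
G01 X29.02 Y146.29 F1356
M5
G0 X41.25 Y190.50
M3 S352
G01 X117.45 Y200.09 F2669
G01 X86.90 Y246.77 F2669
G01 X41.25 Y190.50 F2669
M5
G0 X0.00 Y0.00

viewBox `0 0 193.02 253.31` with mm width/height → 1 unit = 1 mm. Flip: y_m = 253.31 − y_svg.

**Shape 1** — `<path>` open polyline, stroke `#ff8800` → engrave (S352, F2669). Machine vertices: (59.04,200.19) → (107.80,26.17) → (17.92,170.71) → (30.41,165.74). Open path.

**Shape 2** — `<path>` regular polygon, stroke `#008000` → score (S525, F1356). Machine vertices: (29.02,146.29) → (17.57,143.01) → (7.14,148.79) → (3.86,160.24) → (9.64,170.67) → (21.09,173.95) → (31.52,168.17) → (34.80,156.72) → (29.02,146.29). Closed: final G1 returns to the first vertex.

**Shape 3** — `<path>` closed polygon, stroke `#ff8800` → engrave (S352, F2669). Machine vertices: (41.25,190.50) → (117.45,200.09) → (86.90,246.77) → (41.25,190.50). Closed: final G1 returns to the first vertex.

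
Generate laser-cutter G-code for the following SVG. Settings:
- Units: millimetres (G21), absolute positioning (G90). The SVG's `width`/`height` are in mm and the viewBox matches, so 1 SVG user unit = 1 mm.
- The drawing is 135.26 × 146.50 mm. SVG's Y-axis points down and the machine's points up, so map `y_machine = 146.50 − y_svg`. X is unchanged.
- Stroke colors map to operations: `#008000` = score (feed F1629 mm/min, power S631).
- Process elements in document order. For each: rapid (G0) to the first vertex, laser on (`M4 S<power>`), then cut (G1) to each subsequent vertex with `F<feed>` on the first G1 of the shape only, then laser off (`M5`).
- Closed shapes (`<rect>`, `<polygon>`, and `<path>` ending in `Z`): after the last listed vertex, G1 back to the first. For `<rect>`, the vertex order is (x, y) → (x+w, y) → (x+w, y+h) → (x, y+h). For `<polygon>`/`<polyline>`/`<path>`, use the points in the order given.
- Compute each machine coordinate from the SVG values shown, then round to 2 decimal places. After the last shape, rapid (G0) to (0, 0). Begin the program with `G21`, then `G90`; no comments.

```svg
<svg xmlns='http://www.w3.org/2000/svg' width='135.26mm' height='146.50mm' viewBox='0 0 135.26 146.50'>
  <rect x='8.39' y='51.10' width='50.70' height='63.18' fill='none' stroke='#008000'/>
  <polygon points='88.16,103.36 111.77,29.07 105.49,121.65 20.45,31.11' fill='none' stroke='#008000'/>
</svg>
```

Since the viewBox matches the mm dimensions, user units are millimetres directly. The only transform is the Y-flip y_m = 146.50 − y_svg.

Shape 1 is a rectangle drawn with `<rect>`. Its stroke #008000 means score at S631, F1629. After flipping Y the toolpath is (8.39,95.40) → (59.09,95.40) → (59.09,32.22) → (8.39,32.22) → (8.39,95.40), returning to the start.

Shape 2 is a closed polygon drawn with `<polygon>`. Its stroke #008000 means score at S631, F1629. After flipping Y the toolpath is (88.16,43.14) → (111.77,117.43) → (105.49,24.85) → (20.45,115.39) → (88.16,43.14), returning to the start.

G21
G90
G0 X8.39 Y95.40
M4 S631
G1 X59.09 Y95.40 F1629
G1 X59.09 Y32.22
G1 X8.39 Y32.22
G1 X8.39 Y95.40
M5
G0 X88.16 Y43.14
M4 S631
G1 X111.77 Y117.43 F1629
G1 X105.49 Y24.85
G1 X20.45 Y115.39
G1 X88.16 Y43.14
M5
G0 X0.00 Y0.00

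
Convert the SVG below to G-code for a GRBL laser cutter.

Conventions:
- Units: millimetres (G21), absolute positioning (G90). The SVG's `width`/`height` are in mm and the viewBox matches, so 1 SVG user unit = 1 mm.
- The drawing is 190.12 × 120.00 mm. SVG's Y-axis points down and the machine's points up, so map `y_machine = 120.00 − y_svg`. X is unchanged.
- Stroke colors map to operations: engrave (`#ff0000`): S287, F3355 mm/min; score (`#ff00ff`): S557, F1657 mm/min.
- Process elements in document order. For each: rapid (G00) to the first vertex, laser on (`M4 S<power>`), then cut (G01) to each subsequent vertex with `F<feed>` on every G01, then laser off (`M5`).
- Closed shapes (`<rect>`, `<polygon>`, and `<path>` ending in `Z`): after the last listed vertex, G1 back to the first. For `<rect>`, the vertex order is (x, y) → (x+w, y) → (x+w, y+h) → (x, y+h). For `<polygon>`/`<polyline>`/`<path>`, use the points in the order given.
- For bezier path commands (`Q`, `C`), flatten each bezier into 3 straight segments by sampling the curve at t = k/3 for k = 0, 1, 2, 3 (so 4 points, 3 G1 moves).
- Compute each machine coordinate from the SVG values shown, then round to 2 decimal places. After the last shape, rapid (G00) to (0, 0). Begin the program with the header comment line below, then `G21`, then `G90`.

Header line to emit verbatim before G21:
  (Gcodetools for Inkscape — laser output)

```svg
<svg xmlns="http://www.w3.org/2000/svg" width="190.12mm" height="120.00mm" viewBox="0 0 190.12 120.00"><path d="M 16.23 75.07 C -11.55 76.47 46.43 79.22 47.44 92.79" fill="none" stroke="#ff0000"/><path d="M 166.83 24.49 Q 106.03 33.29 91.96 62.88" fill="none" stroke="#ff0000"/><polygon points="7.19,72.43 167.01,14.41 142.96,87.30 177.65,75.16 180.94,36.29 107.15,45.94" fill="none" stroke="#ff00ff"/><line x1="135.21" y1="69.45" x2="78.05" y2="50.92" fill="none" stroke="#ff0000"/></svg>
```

Since the viewBox matches the mm dimensions, user units are millimetres directly. The only transform is the Y-flip y_m = 120.00 − y_svg.

Shape 1 is a cubic bezier drawn with `<path>`. Its stroke #ff0000 means engrave at S287, F3355. After flipping Y the toolpath is (16.23,44.93) → (11.75,42.73) → (32.73,37.52) → (47.44,27.21).

Shape 2 is a quadratic bezier drawn with `<path>`. Its stroke #ff0000 means engrave at S287, F3355. After flipping Y the toolpath is (166.83,95.51) → (131.49,87.33) → (106.53,74.54) → (91.96,57.12).

Shape 3 is a closed polygon drawn with `<polygon>`. Its stroke #ff00ff means score at S557, F1657. After flipping Y the toolpath is (7.19,47.57) → (167.01,105.59) → (142.96,32.70) → (177.65,44.84) → (180.94,83.71) → (107.15,74.06) → (7.19,47.57), returning to the start.

Shape 4 is a line segment drawn with `<line>`. Its stroke #ff0000 means engrave at S287, F3355. After flipping Y the toolpath is (135.21,50.55) → (78.05,69.08).

(Gcodetools for Inkscape — laser output)
G21
G90
G00 X16.23 Y44.93
M4 S287
G01 X11.75 Y42.73 F3355
G01 X32.73 Y37.52 F3355
G01 X47.44 Y27.21 F3355
M5
G00 X166.83 Y95.51
M4 S287
G01 X131.49 Y87.33 F3355
G01 X106.53 Y74.54 F3355
G01 X91.96 Y57.12 F3355
M5
G00 X7.19 Y47.57
M4 S557
G01 X167.01 Y105.59 F1657
G01 X142.96 Y32.70 F1657
G01 X177.65 Y44.84 F1657
G01 X180.94 Y83.71 F1657
G01 X107.15 Y74.06 F1657
G01 X7.19 Y47.57 F1657
M5
G00 X135.21 Y50.55
M4 S287
G01 X78.05 Y69.08 F3355
M5
G00 X0.00 Y0.00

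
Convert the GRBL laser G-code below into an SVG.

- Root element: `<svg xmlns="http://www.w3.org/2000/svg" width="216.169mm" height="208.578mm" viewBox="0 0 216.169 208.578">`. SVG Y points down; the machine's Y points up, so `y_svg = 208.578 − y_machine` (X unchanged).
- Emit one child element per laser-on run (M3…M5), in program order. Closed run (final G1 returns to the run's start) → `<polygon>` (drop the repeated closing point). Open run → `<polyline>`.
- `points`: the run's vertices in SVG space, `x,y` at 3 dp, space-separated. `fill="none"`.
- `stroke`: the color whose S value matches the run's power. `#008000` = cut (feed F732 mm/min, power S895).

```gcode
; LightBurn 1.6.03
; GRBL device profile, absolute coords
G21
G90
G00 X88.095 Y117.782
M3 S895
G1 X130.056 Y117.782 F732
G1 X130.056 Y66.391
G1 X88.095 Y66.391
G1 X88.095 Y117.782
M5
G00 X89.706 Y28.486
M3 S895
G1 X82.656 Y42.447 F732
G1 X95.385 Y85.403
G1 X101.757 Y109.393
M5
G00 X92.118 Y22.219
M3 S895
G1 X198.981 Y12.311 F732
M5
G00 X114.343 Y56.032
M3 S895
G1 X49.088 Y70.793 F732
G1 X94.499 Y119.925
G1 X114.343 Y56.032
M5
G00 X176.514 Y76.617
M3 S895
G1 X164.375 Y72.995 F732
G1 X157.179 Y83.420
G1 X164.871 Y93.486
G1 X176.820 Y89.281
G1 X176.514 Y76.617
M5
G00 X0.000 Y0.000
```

<svg xmlns="http://www.w3.org/2000/svg" width="216.169mm" height="208.578mm" viewBox="0 0 216.169 208.578">
  <polygon points="88.095,90.796 130.056,90.796 130.056,142.187 88.095,142.187" fill="none" stroke="#008000"/>
  <polyline points="89.706,180.092 82.656,166.131 95.385,123.175 101.757,99.185" fill="none" stroke="#008000"/>
  <polyline points="92.118,186.359 198.981,196.267" fill="none" stroke="#008000"/>
  <polygon points="114.343,152.546 49.088,137.785 94.499,88.653" fill="none" stroke="#008000"/>
  <polygon points="176.514,131.961 164.375,135.583 157.179,125.158 164.871,115.092 176.820,119.297" fill="none" stroke="#008000"/>
</svg>

Machine Y-up, SVG Y-down with viewBox height 208.578, so y_svg = 208.578 − y_machine; X carries over. Every run uses S895, so all elements get stroke `#008000` (cut).

Run 1: The run returns to its start, so emit a `<polygon>` with points (Y-flipped): 88.095,90.796 130.056,90.796 130.056,142.187 88.095,142.187.

Run 2: The run is open, so emit a `<polyline>` with points (Y-flipped): 89.706,180.092 82.656,166.131 95.385,123.175 101.757,99.185.

Run 3: The run is open, so emit a `<polyline>` with points (Y-flipped): 92.118,186.359 198.981,196.267.

Run 4: The run returns to its start, so emit a `<polygon>` with points (Y-flipped): 114.343,152.546 49.088,137.785 94.499,88.653.

Run 5: The run returns to its start, so emit a `<polygon>` with points (Y-flipped): 176.514,131.961 164.375,135.583 157.179,125.158 164.871,115.092 176.820,119.297.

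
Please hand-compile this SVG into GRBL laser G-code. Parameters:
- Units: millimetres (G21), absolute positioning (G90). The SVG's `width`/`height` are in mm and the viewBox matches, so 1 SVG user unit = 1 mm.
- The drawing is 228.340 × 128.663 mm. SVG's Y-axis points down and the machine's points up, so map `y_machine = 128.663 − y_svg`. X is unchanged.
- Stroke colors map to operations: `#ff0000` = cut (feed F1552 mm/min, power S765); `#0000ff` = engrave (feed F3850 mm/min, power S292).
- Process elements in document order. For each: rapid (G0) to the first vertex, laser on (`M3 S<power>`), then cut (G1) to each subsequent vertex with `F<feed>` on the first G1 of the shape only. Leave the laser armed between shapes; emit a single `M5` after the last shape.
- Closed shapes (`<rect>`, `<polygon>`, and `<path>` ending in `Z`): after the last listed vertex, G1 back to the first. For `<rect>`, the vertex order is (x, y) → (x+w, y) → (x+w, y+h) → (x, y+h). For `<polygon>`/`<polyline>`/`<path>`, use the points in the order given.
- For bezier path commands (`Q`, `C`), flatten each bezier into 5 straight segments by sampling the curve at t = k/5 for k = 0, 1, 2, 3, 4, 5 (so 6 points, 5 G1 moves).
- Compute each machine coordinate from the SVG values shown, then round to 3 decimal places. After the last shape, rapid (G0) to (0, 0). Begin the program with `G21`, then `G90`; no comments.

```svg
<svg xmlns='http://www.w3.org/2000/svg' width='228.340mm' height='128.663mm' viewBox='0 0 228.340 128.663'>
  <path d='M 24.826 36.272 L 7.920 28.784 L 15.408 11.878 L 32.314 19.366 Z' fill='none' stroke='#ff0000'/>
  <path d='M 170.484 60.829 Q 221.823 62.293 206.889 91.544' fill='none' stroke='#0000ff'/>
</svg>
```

G21
G90
G0 X24.826 Y92.391
M3 S765
G1 X7.920 Y99.879 F1552
G1 X15.408 Y116.785
G1 X32.314 Y109.297
G1 X24.826 Y92.391
G0 X170.484 Y67.834
M3 S292
G1 X188.369 Y66.137 F3850
G1 X200.952 Y62.217
G1 X208.233 Y56.074
G1 X210.212 Y47.708
G1 X206.889 Y37.119
M5
G0 X0.000 Y0.000

Since the viewBox matches the mm dimensions, user units are millimetres directly. The only transform is the Y-flip y_m = 128.663 − y_svg.

Shape 1 is a regular polygon drawn with `<path>`. Its stroke #ff0000 means cut at S765, F1552. After flipping Y the toolpath is (24.826,92.391) → (7.920,99.879) → (15.408,116.785) → (32.314,109.297) → (24.826,92.391), returning to the start.

Shape 2 is a quadratic bezier drawn with `<path>`. Its stroke #0000ff means engrave at S292, F3850. After flipping Y the toolpath is (170.484,67.834) → (188.369,66.137) → (200.952,62.217) → (208.233,56.074) → (210.212,47.708) → (206.889,37.119).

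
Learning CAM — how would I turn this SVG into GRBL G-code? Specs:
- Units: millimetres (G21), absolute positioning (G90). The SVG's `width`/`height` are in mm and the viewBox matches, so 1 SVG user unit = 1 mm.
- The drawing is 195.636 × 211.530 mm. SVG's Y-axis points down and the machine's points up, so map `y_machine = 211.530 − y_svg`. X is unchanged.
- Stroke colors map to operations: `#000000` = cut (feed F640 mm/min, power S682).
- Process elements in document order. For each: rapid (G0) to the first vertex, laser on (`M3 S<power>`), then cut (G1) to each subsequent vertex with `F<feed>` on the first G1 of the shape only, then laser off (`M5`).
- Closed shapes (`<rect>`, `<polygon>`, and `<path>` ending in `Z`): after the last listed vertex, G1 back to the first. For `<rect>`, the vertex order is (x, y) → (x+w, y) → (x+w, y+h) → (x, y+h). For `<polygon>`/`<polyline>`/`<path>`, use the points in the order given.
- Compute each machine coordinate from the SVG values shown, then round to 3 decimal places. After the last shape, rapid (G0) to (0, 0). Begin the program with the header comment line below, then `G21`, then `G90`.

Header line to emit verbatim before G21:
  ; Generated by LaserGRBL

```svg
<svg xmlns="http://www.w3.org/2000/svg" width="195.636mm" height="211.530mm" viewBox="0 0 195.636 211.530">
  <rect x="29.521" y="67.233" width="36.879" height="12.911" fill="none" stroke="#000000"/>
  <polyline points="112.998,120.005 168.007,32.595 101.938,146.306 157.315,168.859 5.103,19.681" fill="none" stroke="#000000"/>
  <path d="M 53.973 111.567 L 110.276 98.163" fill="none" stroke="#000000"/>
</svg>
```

viewBox `0 0 195.636 211.530` with mm width/height → 1 unit = 1 mm. Flip: y_m = 211.530 − y_svg.

**Shape 1** — `<rect>` rectangle, stroke `#000000` → cut (S682, F640). Machine vertices: (29.521,144.297) → (66.400,144.297) → (66.400,131.386) → (29.521,131.386) → (29.521,144.297). Closed: final G1 returns to the first vertex.

**Shape 2** — `<polyline>` open polyline, stroke `#000000` → cut (S682, F640). Machine vertices: (112.998,91.525) → (168.007,178.935) → (101.938,65.224) → (157.315,42.671) → (5.103,191.849). Open path.

**Shape 3** — `<path>` line segment, stroke `#000000` → cut (S682, F640). Machine vertices: (53.973,99.963) → (110.276,113.367). Open path.

; Generated by LaserGRBL
G21
G90
G0 X29.521 Y144.297
M3 S682
G1 X66.400 Y144.297 F640
G1 X66.400 Y131.386
G1 X29.521 Y131.386
G1 X29.521 Y144.297
M5
G0 X112.998 Y91.525
M3 S682
G1 X168.007 Y178.935 F640
G1 X101.938 Y65.224
G1 X157.315 Y42.671
G1 X5.103 Y191.849
M5
G0 X53.973 Y99.963
M3 S682
G1 X110.276 Y113.367 F640
M5
G0 X0.000 Y0.000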